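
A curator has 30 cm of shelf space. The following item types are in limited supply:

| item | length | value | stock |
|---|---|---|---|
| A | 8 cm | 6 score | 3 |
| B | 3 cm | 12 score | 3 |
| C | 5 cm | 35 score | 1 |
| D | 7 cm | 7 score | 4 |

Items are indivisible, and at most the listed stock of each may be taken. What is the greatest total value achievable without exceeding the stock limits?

Best selections within length 30 and stock limits:
- 3×B + 1×C + 2×D: length 28, value 85
- 1×A + 3×B + 1×C + 1×D: length 29, value 84
- 2×A + 3×B + 1×C: length 30, value 83
- 3×B + 1×C + 1×D: length 21, value 78
Best: 85 score.

85 score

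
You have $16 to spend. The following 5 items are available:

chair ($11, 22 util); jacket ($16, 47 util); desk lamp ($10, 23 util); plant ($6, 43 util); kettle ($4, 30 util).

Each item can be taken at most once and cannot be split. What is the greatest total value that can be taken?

73 util

Check high-value combinations within $16:
- plant+kettle: cost 6+4=10, value 43+30=73
- desk lamp+plant: cost 10+6=16, value 23+43=66
- desk lamp+kettle: cost 10+4=14, value 23+30=53
- chair+kettle: cost 11+4=15, value 22+30=52
- jacket: cost 16, value 47
Best: 73 util.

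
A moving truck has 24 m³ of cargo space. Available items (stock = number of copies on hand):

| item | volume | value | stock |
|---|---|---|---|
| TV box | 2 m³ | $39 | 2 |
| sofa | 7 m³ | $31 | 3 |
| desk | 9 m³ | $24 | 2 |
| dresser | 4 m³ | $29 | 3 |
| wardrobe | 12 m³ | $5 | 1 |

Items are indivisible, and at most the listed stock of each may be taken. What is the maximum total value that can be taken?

$196

Top feasible selections:
- 2×TV box + 1×sofa + 3×dresser: volume 23, value 196
- 2×TV box + 2×sofa + 1×dresser: volume 22, value 169
- 2×TV box + 1×sofa + 2×dresser: volume 19, value 167
Best: $196.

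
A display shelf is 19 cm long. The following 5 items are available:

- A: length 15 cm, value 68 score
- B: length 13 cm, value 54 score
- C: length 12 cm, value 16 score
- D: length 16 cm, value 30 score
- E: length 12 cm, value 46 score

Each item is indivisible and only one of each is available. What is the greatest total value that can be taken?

This is a 0/1 knapsack; check combinations near the capacity.
- A: length 15, value 68
- B: length 13, value 54
- E: length 12, value 46
- D: length 16, value 30
- C: length 12, value 16
Best: 68 score.

68 score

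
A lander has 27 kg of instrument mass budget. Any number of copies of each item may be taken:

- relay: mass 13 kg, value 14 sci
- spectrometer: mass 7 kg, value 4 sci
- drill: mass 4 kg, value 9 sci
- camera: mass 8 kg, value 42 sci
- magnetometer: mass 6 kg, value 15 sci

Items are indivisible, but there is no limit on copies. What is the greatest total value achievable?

Best value-per-unit is camera at 42/8, and filling with it alone uses mass 3×8=24. No mix of the others beats 3×42 = 126.

126 sci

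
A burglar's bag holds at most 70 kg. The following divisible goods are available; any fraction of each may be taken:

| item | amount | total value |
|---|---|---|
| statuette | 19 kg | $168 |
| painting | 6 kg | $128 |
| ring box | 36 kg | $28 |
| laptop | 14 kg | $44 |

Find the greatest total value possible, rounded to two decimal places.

Take in order of value per unit:
- painting (128/6 per unit): all 6 → value 128, running total 128.00
- statuette (168/19 per unit): all 19 → value 168, running total 296.00
- laptop (44/14 per unit): all 14 → value 44, running total 340.00
- ring box (28/36 per unit): 31 of 36 → value 31×28/36 = 24.1111, running total 364.11
Total 364.11.

364.11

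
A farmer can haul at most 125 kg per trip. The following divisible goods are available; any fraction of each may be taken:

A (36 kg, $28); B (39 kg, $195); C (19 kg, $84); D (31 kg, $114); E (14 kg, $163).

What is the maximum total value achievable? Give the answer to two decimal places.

573.11

Take in order of value per unit:
- E (163/14 per unit): all 14 → value 163, running total 163.00
- B (195/39 per unit): all 39 → value 195, running total 358.00
- C (84/19 per unit): all 19 → value 84, running total 442.00
- D (114/31 per unit): all 31 → value 114, running total 556.00
- A (28/36 per unit): 22 of 36 → value 22×28/36 = 17.1111, running total 573.11
Total 573.11.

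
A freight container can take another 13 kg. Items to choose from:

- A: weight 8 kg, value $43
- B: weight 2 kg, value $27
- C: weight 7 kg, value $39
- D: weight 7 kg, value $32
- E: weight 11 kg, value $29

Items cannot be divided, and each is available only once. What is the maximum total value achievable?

This is a 0/1 knapsack; check combinations near the capacity.
- A+B: weight 8+2=10, value 43+27=70
- B+C: weight 2+7=9, value 27+39=66
- B+D: weight 2+7=9, value 27+32=59
- B+E: weight 2+11=13, value 27+29=56
Best: $70.

$70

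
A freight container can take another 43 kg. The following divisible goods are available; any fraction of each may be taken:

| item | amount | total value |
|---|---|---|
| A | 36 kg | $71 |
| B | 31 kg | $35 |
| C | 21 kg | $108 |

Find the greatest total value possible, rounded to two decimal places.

Take in order of value per unit:
- C (108/21 per unit): all 21 → value 108, running total 108.00
- A (71/36 per unit): 22 of 36 → value 22×71/36 = 43.3889, running total 151.39
Total 151.39.

151.39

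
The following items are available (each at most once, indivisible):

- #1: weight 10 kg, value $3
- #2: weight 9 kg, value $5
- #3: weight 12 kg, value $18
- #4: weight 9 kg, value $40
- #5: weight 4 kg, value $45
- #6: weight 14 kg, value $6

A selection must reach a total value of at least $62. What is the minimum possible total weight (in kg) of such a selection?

13

Subsets with value ≥ 62, sorted by total weight:
- #4+#5: weight 13, value 85
- #3+#5: weight 16, value 63
- #2+#4+#5: weight 22, value 90
Minimum weight: 13 kg.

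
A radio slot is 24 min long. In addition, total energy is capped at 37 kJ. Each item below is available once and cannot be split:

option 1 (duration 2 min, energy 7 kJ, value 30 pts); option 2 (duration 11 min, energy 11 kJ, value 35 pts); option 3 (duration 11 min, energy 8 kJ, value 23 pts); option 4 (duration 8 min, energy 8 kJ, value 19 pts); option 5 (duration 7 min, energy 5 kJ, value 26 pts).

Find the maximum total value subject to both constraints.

Feasible sets respecting both limits:
- option 1+option 2+option 5: duration 20, energy 23, value 91
- option 1+option 2+option 3: duration 24, energy 26, value 88
- option 1+option 2+option 4: duration 21, energy 26, value 84
- option 1+option 3+option 5: duration 20, energy 20, value 79
Best: 91 pts.

91 pts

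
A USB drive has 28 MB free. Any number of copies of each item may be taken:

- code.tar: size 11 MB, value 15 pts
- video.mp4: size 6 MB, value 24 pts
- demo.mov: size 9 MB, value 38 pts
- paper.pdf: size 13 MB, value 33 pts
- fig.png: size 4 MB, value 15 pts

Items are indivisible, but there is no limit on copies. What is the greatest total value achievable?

115 pts

Best value-per-unit is demo.mov at 38/9; filling with it alone gives 3×38 = 114.
Optimal mix: 1×video.mp4 + 2×demo.mov + 1×fig.png → size 28, value 115.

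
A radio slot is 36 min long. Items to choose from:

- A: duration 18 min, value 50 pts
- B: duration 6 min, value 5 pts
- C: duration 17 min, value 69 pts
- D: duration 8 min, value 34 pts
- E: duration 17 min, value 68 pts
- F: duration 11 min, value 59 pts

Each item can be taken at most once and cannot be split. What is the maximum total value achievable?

162 pts

Check high-value combinations within 36 min:
- C+D+F: duration 17+8+11=36, value 69+34+59=162
- D+E+F: duration 8+17+11=36, value 34+68+59=161
- C+E: duration 17+17=34, value 69+68=137
- B+C+F: duration 6+17+11=34, value 5+69+59=133
Best: 162 pts.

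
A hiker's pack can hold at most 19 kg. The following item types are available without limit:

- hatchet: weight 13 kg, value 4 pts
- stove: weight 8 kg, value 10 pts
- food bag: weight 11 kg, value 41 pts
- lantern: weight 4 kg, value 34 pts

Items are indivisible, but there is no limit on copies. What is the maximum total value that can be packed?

Best value-per-unit is lantern at 34/4, and filling with it alone uses weight 4×4=16. No mix of the others beats 4×34 = 136.

136 pts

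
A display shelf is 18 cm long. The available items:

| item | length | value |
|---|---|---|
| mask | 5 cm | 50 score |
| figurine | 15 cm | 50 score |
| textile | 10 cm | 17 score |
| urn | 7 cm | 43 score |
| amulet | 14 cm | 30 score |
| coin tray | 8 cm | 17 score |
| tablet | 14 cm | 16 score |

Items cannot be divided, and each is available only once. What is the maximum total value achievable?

93 score

Check high-value combinations within 18 cm:
- mask+urn: length 5+7=12, value 50+43=93
- mask+coin tray: length 5+8=13, value 50+17=67
- mask+textile: length 5+10=15, value 50+17=67
Best: 93 score.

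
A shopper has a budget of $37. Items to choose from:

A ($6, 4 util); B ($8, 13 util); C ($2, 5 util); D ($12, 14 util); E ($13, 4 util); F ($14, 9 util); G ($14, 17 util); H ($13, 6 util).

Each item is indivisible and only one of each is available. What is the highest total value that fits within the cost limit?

Check high-value combinations within $37:
- B+C+D+G: cost 8+2+12+14=36, value 13+5+14+17=49
- B+D+G: cost 8+12+14=34, value 13+14+17=44
- B+C+D+F: cost 8+2+12+14=36, value 13+5+14+9=41
Best: 49 util.

49 util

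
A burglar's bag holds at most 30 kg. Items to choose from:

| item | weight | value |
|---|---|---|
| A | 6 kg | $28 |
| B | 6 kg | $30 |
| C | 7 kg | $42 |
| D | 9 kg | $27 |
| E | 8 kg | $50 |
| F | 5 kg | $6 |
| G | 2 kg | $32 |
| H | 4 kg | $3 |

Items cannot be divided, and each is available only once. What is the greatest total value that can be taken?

$182

Check high-value combinations within 30 kg:
- A+B+C+E+G: weight 6+6+7+8+2=29, value 28+30+42+50+32=182
- B+C+E+F+G: weight 6+7+8+5+2=28, value 30+42+50+6+32=160
- A+B+C+D+G: weight 6+6+7+9+2=30, value 28+30+42+27+32=159
Best: $182.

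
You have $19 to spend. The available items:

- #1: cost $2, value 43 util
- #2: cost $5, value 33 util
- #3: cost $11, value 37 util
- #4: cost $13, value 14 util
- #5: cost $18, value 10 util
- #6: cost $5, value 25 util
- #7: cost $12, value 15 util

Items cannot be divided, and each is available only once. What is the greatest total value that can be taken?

Check high-value combinations within $19:
- #1+#2+#3: cost 2+5+11=18, value 43+33+37=113
- #1+#3+#6: cost 2+11+5=18, value 43+37+25=105
- #1+#2+#6: cost 2+5+5=12, value 43+33+25=101
- #1+#2+#7: cost 2+5+12=19, value 43+33+15=91
Best: 113 util.

113 util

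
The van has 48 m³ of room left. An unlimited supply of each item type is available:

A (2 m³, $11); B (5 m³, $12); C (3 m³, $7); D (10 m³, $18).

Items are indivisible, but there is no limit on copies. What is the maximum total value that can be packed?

$264

Best value-per-unit is A at 11/2, and filling with it alone uses volume 24×2=48. No mix of the others beats 24×11 = 264.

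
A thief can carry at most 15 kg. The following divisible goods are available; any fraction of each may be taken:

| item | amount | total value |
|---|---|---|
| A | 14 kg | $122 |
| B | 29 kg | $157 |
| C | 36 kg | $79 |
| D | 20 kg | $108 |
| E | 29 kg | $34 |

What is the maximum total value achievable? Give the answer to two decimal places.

Take in order of value per unit:
- A (122/14 per unit): all 14 → value 122, running total 122.00
- B (157/29 per unit): 1 of 29 → value 1×157/29 = 5.4138, running total 127.41
Total 127.41.

127.41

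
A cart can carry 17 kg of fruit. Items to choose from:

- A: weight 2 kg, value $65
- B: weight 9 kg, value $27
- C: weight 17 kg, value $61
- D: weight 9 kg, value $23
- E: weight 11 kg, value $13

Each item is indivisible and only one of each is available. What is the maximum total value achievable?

This is a 0/1 knapsack; check combinations near the capacity.
- A+B: weight 2+9=11, value 65+27=92
- A+D: weight 2+9=11, value 65+23=88
- A+E: weight 2+11=13, value 65+13=78
Best: $92.

$92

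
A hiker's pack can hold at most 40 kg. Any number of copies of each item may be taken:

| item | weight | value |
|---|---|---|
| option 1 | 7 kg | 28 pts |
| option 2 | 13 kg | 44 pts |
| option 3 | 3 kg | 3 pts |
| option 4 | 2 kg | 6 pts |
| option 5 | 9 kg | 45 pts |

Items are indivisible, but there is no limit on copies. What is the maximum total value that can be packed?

Best value-per-unit is option 5 at 45/9; filling with it alone gives 4×45 = 180.
Optimal mix: 2×option 4 + 4×option 5 → weight 40, value 192.

192 pts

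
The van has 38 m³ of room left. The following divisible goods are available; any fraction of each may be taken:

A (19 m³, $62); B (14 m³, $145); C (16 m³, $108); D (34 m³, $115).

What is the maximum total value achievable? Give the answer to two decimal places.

280.06

Take in order of value per unit:
- B (145/14 per unit): all 14 → value 145, running total 145.00
- C (108/16 per unit): all 16 → value 108, running total 253.00
- D (115/34 per unit): 8 of 34 → value 8×115/34 = 27.0588, running total 280.06
Total 280.06.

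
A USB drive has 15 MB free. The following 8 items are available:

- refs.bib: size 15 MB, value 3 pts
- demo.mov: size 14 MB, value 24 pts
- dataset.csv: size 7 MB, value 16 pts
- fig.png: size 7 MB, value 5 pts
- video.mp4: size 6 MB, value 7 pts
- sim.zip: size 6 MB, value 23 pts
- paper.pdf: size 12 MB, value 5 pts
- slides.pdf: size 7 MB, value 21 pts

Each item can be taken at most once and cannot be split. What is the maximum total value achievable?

This is a 0/1 knapsack; check combinations near the capacity.
- sim.zip+slides.pdf: size 6+7=13, value 23+21=44
- dataset.csv+sim.zip: size 7+6=13, value 16+23=39
- dataset.csv+slides.pdf: size 7+7=14, value 16+21=37
- video.mp4+sim.zip: size 6+6=12, value 7+23=30
Best: 44 pts.

44 pts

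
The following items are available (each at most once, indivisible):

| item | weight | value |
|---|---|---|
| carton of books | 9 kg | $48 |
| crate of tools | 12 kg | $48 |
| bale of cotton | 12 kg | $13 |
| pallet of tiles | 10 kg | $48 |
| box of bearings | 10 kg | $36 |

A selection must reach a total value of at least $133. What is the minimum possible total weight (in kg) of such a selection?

31

Subsets with value ≥ 133, sorted by total weight:
- carton of books+crate of tools+pallet of tiles: weight 31, value 144
- carton of books+crate of tools+pallet of tiles+box of bearings: weight 41, value 180
Minimum weight: 31 kg.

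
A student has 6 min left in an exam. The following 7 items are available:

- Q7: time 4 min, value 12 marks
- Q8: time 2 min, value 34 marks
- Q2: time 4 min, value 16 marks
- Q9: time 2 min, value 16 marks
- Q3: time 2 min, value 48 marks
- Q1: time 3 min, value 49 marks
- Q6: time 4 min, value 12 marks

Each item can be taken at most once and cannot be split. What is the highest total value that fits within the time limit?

98 marks

Check high-value combinations within 6 min:
- Q8+Q9+Q3: time 2+2+2=6, value 34+16+48=98
- Q3+Q1: time 2+3=5, value 48+49=97
- Q8+Q1: time 2+3=5, value 34+49=83
- Q8+Q3: time 2+2=4, value 34+48=82
Best: 98 marks.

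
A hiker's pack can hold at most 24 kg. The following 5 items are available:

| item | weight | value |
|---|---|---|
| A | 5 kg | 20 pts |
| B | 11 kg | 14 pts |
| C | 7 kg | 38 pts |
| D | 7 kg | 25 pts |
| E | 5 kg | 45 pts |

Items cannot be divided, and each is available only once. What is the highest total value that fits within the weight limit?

128 pts

Check high-value combinations within 24 kg:
- A+C+D+E: weight 5+7+7+5=24, value 20+38+25+45=128
- C+D+E: weight 7+7+5=19, value 38+25+45=108
- A+C+E: weight 5+7+5=17, value 20+38+45=103
- B+C+E: weight 11+7+5=23, value 14+38+45=97
Best: 128 pts.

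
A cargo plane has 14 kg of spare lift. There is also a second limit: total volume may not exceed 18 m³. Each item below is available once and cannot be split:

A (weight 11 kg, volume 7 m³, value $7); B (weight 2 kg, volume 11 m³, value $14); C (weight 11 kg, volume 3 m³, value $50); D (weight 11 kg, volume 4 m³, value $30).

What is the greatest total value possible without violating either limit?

Feasible sets respecting both limits:
- B+C: weight 13, volume 14, value 64
- C: weight 11, volume 3, value 50
- B+D: weight 13, volume 15, value 44
Best: $64.

$64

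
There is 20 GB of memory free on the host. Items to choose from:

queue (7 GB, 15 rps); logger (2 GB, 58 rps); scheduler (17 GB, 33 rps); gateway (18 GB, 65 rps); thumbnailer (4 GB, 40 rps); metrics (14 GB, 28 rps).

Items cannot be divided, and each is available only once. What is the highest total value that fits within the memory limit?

Check high-value combinations within 20 GB:
- logger+thumbnailer+metrics: memory 2+4+14=20, value 58+40+28=126
- logger+gateway: memory 2+18=20, value 58+65=123
- queue+logger+thumbnailer: memory 7+2+4=13, value 15+58+40=113
- logger+thumbnailer: memory 2+4=6, value 58+40=98
- logger+scheduler: memory 2+17=19, value 58+33=91
Best: 126 rps.

126 rps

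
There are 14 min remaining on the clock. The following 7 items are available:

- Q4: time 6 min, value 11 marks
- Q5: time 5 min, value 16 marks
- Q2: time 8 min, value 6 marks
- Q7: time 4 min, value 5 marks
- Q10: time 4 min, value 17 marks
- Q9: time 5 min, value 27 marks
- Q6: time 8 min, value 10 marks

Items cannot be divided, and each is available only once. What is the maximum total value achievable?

60 marks

Check high-value combinations within 14 min:
- Q5+Q10+Q9: time 5+4+5=14, value 16+17+27=60
- Q7+Q10+Q9: time 4+4+5=13, value 5+17+27=49
- Q5+Q7+Q9: time 5+4+5=14, value 16+5+27=48
Best: 60 marks.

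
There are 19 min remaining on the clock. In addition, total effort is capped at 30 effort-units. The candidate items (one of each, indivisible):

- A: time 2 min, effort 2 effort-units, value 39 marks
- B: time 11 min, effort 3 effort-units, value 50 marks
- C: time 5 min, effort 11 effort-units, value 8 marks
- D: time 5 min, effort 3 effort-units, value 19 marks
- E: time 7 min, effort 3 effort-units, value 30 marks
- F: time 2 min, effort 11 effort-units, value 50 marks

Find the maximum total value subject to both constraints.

Feasible sets respecting both limits:
- A+B+F: time 15, effort 16, value 139
- A+D+E+F: time 16, effort 19, value 138
- A+C+E+F: time 16, effort 27, value 127
- B+D+F: time 18, effort 17, value 119
Best: 139 marks.

139 marks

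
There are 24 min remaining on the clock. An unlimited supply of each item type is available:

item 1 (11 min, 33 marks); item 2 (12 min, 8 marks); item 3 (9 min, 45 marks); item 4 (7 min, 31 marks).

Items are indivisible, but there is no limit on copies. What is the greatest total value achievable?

107 marks

Best value-per-unit is item 3 at 45/9; filling with it alone gives 2×45 = 90.
Optimal mix: 1×item 3 + 2×item 4 → time 23, value 107.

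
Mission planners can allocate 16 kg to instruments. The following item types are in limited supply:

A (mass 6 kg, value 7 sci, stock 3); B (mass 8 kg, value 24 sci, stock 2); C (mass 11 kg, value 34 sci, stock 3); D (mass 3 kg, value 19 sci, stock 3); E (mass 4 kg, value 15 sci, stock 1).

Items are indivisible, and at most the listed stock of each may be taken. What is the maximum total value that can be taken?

72 sci

Best selections within mass 16 and stock limits:
- 3×D + 1×E: mass 13, value 72
- 1×A + 3×D: mass 15, value 64
- 1×B + 2×D: mass 14, value 62
Best: 72 sci.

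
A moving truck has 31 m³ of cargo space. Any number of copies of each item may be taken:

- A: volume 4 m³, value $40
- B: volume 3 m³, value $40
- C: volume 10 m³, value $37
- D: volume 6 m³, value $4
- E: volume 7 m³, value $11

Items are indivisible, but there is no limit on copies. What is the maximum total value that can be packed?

$400

Best value-per-unit is B at 40/3; filling with it alone gives 10×40 = 400.
Optimal mix: 1×A + 9×B → volume 31, value 400.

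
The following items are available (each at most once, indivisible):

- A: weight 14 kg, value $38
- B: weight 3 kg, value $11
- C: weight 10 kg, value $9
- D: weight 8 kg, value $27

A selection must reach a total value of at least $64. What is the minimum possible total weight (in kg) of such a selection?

22

Subsets with value ≥ 64, sorted by total weight:
- A+D: weight 22, value 65
- A+B+D: weight 25, value 76
- A+C+D: weight 32, value 74
Minimum weight: 22 kg.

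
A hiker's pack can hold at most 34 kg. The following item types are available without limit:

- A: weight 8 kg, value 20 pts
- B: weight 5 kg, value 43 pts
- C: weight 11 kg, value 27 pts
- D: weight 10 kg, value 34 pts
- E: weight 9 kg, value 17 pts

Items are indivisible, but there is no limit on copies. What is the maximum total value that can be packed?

Best value-per-unit is B at 43/5, and filling with it alone uses weight 6×5=30. No mix of the others beats 6×43 = 258.

258 pts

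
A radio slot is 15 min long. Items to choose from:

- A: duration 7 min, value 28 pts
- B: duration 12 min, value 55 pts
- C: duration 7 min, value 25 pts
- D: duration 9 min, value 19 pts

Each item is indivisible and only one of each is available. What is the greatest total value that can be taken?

Check high-value combinations within 15 min:
- B: duration 12, value 55
- A+C: duration 7+7=14, value 28+25=53
- A: duration 7, value 28
- C: duration 7, value 25
- D: duration 9, value 19
Best: 55 pts.

55 pts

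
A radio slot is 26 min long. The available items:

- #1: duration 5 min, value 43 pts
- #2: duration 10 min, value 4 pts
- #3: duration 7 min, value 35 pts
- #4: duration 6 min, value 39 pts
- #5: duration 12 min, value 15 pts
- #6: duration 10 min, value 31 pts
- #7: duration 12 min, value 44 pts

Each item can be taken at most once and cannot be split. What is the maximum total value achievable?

126 pts

This is a 0/1 knapsack; check combinations near the capacity.
- #1+#4+#7: duration 5+6+12=23, value 43+39+44=126
- #1+#3+#7: duration 5+7+12=24, value 43+35+44=122
- #3+#4+#7: duration 7+6+12=25, value 35+39+44=118
- #1+#3+#4: duration 5+7+6=18, value 43+35+39=117
Best: 126 pts.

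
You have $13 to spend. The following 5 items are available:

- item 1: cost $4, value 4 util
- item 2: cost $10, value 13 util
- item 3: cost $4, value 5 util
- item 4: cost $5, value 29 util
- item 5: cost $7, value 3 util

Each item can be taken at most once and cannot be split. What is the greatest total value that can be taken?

Check high-value combinations within $13:
- item 1+item 3+item 4: cost 4+4+5=13, value 4+5+29=38
- item 3+item 4: cost 4+5=9, value 5+29=34
- item 1+item 4: cost 4+5=9, value 4+29=33
- item 4+item 5: cost 5+7=12, value 29+3=32
Best: 38 util.

38 util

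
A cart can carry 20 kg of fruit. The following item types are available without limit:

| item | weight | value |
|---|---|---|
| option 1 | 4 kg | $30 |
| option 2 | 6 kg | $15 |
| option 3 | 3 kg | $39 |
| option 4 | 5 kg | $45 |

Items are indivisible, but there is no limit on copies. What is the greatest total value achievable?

$240

Best value-per-unit is option 3 at 39/3; filling with it alone gives 6×39 = 234.
Optimal mix: 5×option 3 + 1×option 4 → weight 20, value 240.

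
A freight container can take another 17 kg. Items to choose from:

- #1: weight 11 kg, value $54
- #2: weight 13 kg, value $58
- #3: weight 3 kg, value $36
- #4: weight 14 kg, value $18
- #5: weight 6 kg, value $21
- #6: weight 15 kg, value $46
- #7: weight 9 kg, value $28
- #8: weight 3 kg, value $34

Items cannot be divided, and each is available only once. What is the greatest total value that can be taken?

Check high-value combinations within 17 kg:
- #1+#3+#8: weight 11+3+3=17, value 54+36+34=124
- #3+#7+#8: weight 3+9+3=15, value 36+28+34=98
- #2+#3: weight 13+3=16, value 58+36=94
Best: $124.

$124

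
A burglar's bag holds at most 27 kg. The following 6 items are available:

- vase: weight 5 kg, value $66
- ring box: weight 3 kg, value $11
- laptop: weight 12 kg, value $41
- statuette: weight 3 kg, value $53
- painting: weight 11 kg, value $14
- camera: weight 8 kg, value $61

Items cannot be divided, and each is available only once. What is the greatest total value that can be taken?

$194

Check high-value combinations within 27 kg:
- vase+statuette+painting+camera: weight 5+3+11+8=27, value 66+53+14+61=194
- vase+ring box+statuette+camera: weight 5+3+3+8=19, value 66+11+53+61=191
- vase+statuette+camera: weight 5+3+8=16, value 66+53+61=180
Best: $194.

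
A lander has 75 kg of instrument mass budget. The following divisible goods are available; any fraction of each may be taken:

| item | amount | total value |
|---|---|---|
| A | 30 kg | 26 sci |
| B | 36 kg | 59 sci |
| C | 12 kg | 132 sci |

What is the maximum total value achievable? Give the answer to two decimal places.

214.40

Take in order of value per unit:
- C (132/12 per unit): all 12 → value 132, running total 132.00
- B (59/36 per unit): all 36 → value 59, running total 191.00
- A (26/30 per unit): 27 of 30 → value 27×26/30 = 23.4000, running total 214.40
Total 214.40.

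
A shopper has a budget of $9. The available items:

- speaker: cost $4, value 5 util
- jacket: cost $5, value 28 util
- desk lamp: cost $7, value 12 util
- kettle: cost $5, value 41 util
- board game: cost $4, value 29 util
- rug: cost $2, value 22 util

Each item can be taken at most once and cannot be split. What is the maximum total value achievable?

Check high-value combinations within $9:
- kettle+board game: cost 5+4=9, value 41+29=70
- kettle+rug: cost 5+2=7, value 41+22=63
- jacket+board game: cost 5+4=9, value 28+29=57
- board game+rug: cost 4+2=6, value 29+22=51
Best: 70 util.

70 util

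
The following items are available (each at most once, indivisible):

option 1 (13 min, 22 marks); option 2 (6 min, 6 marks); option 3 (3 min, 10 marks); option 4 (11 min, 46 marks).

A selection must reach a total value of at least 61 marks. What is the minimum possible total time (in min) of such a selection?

Subsets with value ≥ 61, sorted by total time:
- option 2+option 3+option 4: time 20, value 62
- option 1+option 4: time 24, value 68
Minimum time: 20 min.

20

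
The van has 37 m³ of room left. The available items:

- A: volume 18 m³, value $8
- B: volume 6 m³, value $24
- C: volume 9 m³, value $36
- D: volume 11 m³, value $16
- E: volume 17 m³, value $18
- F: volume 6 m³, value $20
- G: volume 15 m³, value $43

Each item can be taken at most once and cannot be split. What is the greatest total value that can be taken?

Check high-value combinations within 37 m³:
- B+C+F+G: volume 6+9+6+15=36, value 24+36+20+43=123
- B+C+G: volume 6+9+15=30, value 24+36+43=103
- C+F+G: volume 9+6+15=30, value 36+20+43=99
- B+C+D+F: volume 6+9+11+6=32, value 24+36+16+20=96
- C+D+G: volume 9+11+15=35, value 36+16+43=95
Best: $123.

$123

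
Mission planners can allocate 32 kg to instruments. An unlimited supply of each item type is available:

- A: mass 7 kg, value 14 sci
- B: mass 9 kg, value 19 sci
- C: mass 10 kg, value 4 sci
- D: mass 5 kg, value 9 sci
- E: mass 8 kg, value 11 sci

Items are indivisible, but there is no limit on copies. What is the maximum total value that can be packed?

Best value-per-unit is B at 19/9; filling with it alone gives 3×19 = 57.
Optimal mix: 2×A + 2×B → mass 32, value 66.

66 sci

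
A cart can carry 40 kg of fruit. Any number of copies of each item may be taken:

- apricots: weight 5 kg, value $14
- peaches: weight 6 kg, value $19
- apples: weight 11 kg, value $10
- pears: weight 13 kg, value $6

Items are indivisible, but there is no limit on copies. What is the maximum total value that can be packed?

$123

Best value-per-unit is peaches at 19/6; filling with it alone gives 6×19 = 114.
Optimal mix: 2×apricots + 5×peaches → weight 40, value 123.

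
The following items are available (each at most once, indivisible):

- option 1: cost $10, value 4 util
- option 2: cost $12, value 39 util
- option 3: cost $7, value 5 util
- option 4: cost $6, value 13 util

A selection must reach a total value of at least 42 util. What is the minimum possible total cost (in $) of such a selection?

Subsets with value ≥ 42, sorted by total cost:
- option 2+option 4: cost 18, value 52
- option 2+option 3: cost 19, value 44
- option 1+option 2: cost 22, value 43
Minimum cost: 18 $.

18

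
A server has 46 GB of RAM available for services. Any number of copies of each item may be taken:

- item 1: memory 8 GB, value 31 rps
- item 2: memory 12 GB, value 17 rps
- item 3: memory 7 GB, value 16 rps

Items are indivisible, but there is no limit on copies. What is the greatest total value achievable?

Best value-per-unit is item 1 at 31/8; filling with it alone gives 5×31 = 155.
Optimal mix: 4×item 1 + 2×item 3 → memory 46, value 156.

156 rps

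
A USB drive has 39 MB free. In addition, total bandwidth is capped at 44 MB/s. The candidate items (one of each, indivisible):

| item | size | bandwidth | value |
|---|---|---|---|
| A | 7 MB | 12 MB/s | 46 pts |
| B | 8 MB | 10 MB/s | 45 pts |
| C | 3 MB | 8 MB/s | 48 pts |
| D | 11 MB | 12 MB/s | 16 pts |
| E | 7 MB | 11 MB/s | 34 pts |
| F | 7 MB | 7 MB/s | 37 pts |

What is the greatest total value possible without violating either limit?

176 pts

Feasible sets respecting both limits:
- A+B+C+F: size 25, bandwidth 37, value 176
- A+B+C+E: size 25, bandwidth 41, value 173
- A+C+E+F: size 24, bandwidth 38, value 165
Best: 176 pts.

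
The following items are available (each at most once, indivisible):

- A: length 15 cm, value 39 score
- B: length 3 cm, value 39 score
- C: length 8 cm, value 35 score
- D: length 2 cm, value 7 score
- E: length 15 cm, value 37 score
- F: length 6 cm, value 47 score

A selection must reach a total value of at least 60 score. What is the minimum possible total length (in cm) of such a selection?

Subsets with value ≥ 60, sorted by total length:
- B+F: length 9, value 86
- B+D+F: length 11, value 93
Minimum length: 9 cm.

9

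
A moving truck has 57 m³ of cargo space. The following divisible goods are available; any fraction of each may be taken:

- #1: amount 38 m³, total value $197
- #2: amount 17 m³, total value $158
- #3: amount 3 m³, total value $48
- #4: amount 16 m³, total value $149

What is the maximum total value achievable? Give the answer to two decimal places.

463.87

Take in order of value per unit:
- #3 (48/3 per unit): all 3 → value 48, running total 48.00
- #4 (149/16 per unit): all 16 → value 149, running total 197.00
- #2 (158/17 per unit): all 17 → value 158, running total 355.00
- #1 (197/38 per unit): 21 of 38 → value 21×197/38 = 108.8684, running total 463.87
Total 463.87.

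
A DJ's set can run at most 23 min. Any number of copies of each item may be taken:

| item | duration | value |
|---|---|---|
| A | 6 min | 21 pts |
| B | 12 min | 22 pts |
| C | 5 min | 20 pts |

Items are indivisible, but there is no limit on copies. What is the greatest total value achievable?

Best value-per-unit is C at 20/5; filling with it alone gives 4×20 = 80.
Optimal mix: 3×A + 1×C → duration 23, value 83.

83 pts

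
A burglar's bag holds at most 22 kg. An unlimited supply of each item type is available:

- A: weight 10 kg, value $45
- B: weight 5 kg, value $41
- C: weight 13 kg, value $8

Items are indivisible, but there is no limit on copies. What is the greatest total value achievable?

$164

Best value-per-unit is B at 41/5, and filling with it alone uses weight 4×5=20. No mix of the others beats 4×41 = 164.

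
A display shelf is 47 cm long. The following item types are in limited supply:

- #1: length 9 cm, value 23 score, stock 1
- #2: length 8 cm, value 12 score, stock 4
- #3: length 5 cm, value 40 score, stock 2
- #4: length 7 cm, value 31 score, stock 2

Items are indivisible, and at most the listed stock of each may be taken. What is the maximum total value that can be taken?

177 score

Top feasible selections:
- 1×#1 + 1×#2 + 2×#3 + 2×#4: length 41, value 177
- 2×#2 + 2×#3 + 2×#4: length 40, value 166
Best: 177 score.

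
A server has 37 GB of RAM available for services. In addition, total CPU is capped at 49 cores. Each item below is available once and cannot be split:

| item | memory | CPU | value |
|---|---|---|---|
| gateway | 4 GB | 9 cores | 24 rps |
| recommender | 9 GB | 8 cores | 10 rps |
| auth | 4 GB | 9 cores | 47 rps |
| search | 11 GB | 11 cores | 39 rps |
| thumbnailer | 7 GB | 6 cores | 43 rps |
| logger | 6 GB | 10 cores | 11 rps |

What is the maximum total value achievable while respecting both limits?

Feasible sets respecting both limits:
- gateway+auth+search+thumbnailer+logger: memory 32, CPU 45, value 164
- gateway+recommender+auth+search+thumbnailer: memory 35, CPU 43, value 163
- gateway+auth+search+thumbnailer: memory 26, CPU 35, value 153
Best: 164 rps.

164 rps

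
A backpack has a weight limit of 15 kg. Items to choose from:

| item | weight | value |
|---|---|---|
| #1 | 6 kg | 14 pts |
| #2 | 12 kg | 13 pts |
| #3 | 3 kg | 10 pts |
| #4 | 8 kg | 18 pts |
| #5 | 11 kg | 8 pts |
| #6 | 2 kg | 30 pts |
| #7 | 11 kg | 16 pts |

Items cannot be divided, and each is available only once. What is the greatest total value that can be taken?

58 pts

This is a 0/1 knapsack; check combinations near the capacity.
- #3+#4+#6: weight 3+8+2=13, value 10+18+30=58
- #1+#3+#6: weight 6+3+2=11, value 14+10+30=54
- #4+#6: weight 8+2=10, value 18+30=48
- #6+#7: weight 2+11=13, value 30+16=46
- #1+#6: weight 6+2=8, value 14+30=44
Best: 58 pts.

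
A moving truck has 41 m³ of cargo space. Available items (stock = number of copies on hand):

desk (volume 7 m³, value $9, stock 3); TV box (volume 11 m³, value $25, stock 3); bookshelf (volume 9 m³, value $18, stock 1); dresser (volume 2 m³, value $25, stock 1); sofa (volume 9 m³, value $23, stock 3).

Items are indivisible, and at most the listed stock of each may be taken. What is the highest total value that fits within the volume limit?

Top feasible selections:
- 1×TV box + 1×dresser + 3×sofa: volume 40, value 119
- 1×TV box + 1×bookshelf + 1×dresser + 2×sofa: volume 40, value 114
Best: $119.

$119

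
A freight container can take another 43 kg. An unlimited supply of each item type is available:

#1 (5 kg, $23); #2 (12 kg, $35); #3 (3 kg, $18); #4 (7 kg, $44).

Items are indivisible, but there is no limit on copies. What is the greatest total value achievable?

$266

Best value-per-unit is #4 at 44/7; filling with it alone gives 6×44 = 264.
Optimal mix: 5×#3 + 4×#4 → weight 43, value 266.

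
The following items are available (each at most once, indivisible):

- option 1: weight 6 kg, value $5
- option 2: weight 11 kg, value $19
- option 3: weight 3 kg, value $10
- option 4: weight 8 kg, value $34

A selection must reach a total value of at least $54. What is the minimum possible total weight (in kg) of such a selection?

Subsets with value ≥ 54, sorted by total weight:
- option 2+option 3+option 4: weight 22, value 63
- option 1+option 2+option 4: weight 25, value 58
Minimum weight: 22 kg.

22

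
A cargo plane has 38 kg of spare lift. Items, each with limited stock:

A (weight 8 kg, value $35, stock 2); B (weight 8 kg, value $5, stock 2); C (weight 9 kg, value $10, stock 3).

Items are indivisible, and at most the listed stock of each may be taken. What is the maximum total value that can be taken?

$90

Best selections within weight 38 and stock limits:
- 2×A + 2×C: weight 34, value 90
- 2×A + 1×B + 1×C: weight 33, value 85
Best: $90.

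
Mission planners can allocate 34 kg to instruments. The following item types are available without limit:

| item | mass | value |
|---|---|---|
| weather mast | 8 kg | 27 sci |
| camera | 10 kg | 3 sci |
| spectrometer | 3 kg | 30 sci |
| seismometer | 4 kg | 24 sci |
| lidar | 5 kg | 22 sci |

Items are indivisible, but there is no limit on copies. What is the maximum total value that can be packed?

Best value-per-unit is spectrometer at 30/3, and filling with it alone uses mass 11×3=33. No mix of the others beats 11×30 = 330.

330 sci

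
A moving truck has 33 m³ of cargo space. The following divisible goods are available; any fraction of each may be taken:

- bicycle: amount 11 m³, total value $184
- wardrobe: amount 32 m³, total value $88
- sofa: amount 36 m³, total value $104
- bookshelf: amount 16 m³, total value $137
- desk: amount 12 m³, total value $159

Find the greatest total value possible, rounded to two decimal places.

Take in order of value per unit:
- bicycle (184/11 per unit): all 11 → value 184, running total 184.00
- desk (159/12 per unit): all 12 → value 159, running total 343.00
- bookshelf (137/16 per unit): 10 of 16 → value 10×137/16 = 85.6250, running total 428.63
Total 428.63.

428.63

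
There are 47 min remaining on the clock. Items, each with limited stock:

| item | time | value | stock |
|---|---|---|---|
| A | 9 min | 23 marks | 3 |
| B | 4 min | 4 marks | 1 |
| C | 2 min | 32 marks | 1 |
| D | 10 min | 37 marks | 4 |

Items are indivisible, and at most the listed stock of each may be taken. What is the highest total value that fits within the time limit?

184 marks

Top feasible selections:
- 1×B + 1×C + 4×D: time 46, value 184
- 1×C + 4×D: time 42, value 180
- 1×A + 1×B + 1×C + 3×D: time 45, value 170
- 1×A + 1×C + 3×D: time 41, value 166
Best: 184 marks.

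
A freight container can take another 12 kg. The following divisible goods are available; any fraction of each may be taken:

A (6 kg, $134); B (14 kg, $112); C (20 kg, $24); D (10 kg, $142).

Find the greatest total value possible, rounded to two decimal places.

Take in order of value per unit:
- A (134/6 per unit): all 6 → value 134, running total 134.00
- D (142/10 per unit): 6 of 10 → value 6×142/10 = 85.2000, running total 219.20
Total 219.20.

219.20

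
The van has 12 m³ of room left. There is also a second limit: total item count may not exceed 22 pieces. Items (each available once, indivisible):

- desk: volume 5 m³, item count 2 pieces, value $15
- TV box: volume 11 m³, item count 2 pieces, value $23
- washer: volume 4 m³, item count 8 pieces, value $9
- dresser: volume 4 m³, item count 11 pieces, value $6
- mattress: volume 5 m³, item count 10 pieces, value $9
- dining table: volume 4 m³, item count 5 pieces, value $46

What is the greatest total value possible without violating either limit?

Feasible sets respecting both limits:
- desk+dining table: volume 9, item count 7, value 61
- washer+dining table: volume 8, item count 13, value 55
- mattress+dining table: volume 9, item count 15, value 55
- dresser+dining table: volume 8, item count 16, value 52
Best: $61.

$61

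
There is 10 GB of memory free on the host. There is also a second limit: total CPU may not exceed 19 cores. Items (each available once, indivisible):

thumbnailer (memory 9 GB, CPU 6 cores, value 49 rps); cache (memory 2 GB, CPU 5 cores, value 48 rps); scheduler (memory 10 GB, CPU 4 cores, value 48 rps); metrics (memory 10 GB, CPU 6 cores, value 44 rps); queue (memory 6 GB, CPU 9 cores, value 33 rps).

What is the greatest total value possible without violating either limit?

Feasible sets respecting both limits:
- cache+queue: memory 8, CPU 14, value 81
- thumbnailer: memory 9, CPU 6, value 49
- cache: memory 2, CPU 5, value 48
Best: 81 rps.

81 rps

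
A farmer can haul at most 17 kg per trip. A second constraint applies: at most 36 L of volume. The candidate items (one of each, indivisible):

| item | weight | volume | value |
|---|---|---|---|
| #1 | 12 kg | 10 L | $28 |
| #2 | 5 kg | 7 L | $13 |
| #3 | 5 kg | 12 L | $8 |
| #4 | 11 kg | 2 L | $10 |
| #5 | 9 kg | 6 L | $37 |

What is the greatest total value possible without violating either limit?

$50

Feasible sets respecting both limits:
- #2+#5: weight 14, volume 13, value 50
- #3+#5: weight 14, volume 18, value 45
- #1+#2: weight 17, volume 17, value 41
- #5: weight 9, volume 6, value 37
Best: $50.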